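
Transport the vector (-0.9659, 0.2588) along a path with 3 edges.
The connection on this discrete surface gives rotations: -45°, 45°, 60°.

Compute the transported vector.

Total rotation: (-45°) + 45° + 60° = 60°. Final vector: (-0.7071, -0.7071)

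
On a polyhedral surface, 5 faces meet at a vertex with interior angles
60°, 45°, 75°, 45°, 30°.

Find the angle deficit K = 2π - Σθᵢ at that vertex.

Sum of angles = 255°. K = 360° - 255° = 105° = 7π/12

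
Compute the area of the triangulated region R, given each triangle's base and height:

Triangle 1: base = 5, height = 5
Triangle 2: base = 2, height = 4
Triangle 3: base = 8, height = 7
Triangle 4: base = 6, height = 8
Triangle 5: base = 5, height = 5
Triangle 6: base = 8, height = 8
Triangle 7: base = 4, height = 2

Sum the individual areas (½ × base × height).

(1/2)×5×5 + (1/2)×2×4 + (1/2)×8×7 + (1/2)×6×8 + (1/2)×5×5 + (1/2)×8×8 + (1/2)×4×2 = 117.0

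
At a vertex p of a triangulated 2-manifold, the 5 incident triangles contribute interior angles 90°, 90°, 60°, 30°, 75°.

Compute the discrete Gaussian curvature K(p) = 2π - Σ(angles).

Sum of angles = 345°. K = 360° - 345° = 15°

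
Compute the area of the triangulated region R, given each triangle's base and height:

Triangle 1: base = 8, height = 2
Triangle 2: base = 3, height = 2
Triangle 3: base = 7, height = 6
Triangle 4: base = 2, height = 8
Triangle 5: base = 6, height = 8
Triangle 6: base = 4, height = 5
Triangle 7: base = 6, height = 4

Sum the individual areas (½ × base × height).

(1/2)×8×2 + (1/2)×3×2 + (1/2)×7×6 + (1/2)×2×8 + (1/2)×6×8 + (1/2)×4×5 + (1/2)×6×4 = 86.0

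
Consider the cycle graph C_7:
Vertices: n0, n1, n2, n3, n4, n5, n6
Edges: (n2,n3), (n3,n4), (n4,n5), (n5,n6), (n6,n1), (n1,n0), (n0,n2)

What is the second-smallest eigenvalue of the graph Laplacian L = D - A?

The cycle graph C_n has Laplacian eigenvalues λ_k = 2 − 2cos(2πk/n), k = 0, 1, …, n−1. Here n = 7:
k=0: 2 − 2cos(0) = 0.0; k=1: 2 − 2cos(2π/7) = 0.753; k=2: 2 − 2cos(4π/7) = 2.445; k=3: 2 − 2cos(6π/7) = 3.8019; k=4: 2 − 2cos(8π/7) = 3.8019; k=5: 2 − 2cos(10π/7) = 2.445; k=6: 2 − 2cos(12π/7) = 0.753.
Laplacian eigenvalues: [0.0, 0.753, 0.753, 2.445, 2.445, 3.8019, 3.8019]. Algebraic connectivity (smallest non-zero eigenvalue) = 0.753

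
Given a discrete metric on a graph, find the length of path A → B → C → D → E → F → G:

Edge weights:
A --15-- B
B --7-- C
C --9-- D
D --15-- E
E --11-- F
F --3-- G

Arc length = 15 + 7 + 9 + 15 + 11 + 3 = 60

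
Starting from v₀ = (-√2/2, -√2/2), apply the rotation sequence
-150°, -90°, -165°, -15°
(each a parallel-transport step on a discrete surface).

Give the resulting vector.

Total rotation: (-150°) + (-90°) + (-165°) + (-15°) = -420° ≡ -60° (mod 360°). Final vector: (-0.9659, 0.2588)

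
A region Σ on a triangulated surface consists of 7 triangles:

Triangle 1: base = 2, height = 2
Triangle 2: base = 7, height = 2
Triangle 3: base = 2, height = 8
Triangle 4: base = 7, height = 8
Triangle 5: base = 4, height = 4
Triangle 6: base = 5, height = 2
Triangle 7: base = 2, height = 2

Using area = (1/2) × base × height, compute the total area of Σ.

(1/2)×2×2 + (1/2)×7×2 + (1/2)×2×8 + (1/2)×7×8 + (1/2)×4×4 + (1/2)×5×2 + (1/2)×2×2 = 60.0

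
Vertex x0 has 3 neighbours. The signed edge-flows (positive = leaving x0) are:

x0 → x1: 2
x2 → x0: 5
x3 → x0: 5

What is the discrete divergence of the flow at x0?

Divergence = sum of outgoing flows = 2 + (-5) + (-5) = -8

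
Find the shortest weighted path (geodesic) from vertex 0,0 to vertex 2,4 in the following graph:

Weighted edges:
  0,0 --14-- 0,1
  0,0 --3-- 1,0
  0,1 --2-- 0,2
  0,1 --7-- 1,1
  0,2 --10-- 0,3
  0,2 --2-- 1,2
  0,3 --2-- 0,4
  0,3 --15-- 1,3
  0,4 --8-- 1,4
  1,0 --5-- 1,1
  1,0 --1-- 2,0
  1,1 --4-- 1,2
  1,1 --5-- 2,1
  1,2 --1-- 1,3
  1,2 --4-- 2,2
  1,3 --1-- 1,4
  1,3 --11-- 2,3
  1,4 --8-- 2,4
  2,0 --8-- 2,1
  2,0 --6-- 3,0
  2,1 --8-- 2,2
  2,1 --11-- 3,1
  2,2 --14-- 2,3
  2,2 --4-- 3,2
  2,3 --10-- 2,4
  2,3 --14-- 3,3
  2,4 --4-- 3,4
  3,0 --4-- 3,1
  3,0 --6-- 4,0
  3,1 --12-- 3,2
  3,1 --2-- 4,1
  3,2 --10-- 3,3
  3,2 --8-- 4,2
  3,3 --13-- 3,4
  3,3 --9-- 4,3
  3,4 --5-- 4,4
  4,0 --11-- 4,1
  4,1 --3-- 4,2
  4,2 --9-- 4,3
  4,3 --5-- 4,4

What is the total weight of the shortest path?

Shortest path: 0,0 → 1,0 → 1,1 → 1,2 → 1,3 → 1,4 → 2,4, total weight = 22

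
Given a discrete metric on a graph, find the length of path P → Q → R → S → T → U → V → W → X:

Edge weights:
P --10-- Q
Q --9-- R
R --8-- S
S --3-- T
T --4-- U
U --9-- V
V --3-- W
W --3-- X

Arc length = 10 + 9 + 8 + 3 + 4 + 9 + 3 + 3 = 49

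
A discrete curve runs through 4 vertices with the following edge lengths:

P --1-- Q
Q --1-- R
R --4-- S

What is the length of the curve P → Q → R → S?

Arc length = 1 + 1 + 4 = 6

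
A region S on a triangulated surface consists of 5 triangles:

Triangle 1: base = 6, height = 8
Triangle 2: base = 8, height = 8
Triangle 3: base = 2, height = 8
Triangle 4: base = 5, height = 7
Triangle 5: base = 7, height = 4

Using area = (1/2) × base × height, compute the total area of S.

(1/2)×6×8 + (1/2)×8×8 + (1/2)×2×8 + (1/2)×5×7 + (1/2)×7×4 = 95.5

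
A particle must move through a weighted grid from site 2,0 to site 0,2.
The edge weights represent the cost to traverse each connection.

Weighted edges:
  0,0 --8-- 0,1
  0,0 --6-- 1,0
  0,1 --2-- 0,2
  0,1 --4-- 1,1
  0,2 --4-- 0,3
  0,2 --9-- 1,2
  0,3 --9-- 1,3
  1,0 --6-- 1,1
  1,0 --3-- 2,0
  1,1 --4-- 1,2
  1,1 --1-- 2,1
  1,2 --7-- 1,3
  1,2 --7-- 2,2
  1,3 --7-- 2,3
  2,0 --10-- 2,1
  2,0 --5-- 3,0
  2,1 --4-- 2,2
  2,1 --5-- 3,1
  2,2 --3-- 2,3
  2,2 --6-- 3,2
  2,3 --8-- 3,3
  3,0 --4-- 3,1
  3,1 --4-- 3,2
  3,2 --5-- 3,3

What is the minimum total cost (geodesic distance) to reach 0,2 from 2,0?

Shortest path: 2,0 → 1,0 → 1,1 → 0,1 → 0,2, total weight = 15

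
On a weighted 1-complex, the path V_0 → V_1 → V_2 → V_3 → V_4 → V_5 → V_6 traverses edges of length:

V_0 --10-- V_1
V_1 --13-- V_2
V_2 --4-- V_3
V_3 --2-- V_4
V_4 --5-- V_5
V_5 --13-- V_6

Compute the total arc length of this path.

Arc length = 10 + 13 + 4 + 2 + 5 + 13 = 47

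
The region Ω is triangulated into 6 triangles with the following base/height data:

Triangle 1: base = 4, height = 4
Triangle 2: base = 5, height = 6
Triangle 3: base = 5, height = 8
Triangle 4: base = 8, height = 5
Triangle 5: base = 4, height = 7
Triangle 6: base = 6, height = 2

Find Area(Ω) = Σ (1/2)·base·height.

(1/2)×4×4 + (1/2)×5×6 + (1/2)×5×8 + (1/2)×8×5 + (1/2)×4×7 + (1/2)×6×2 = 83.0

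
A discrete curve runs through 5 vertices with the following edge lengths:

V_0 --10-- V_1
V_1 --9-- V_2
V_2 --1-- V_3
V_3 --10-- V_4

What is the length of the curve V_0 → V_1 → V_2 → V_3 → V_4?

Arc length = 10 + 9 + 1 + 10 = 30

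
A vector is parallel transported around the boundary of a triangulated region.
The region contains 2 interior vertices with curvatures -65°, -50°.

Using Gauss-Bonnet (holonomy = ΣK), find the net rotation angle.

Holonomy = total enclosed curvature = (-65°) + (-50°) = -115°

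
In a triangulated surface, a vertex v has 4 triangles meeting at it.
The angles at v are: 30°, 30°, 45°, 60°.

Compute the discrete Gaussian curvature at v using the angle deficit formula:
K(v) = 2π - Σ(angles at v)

Sum of angles = 165°. K = 360° - 165° = 195° = 13π/12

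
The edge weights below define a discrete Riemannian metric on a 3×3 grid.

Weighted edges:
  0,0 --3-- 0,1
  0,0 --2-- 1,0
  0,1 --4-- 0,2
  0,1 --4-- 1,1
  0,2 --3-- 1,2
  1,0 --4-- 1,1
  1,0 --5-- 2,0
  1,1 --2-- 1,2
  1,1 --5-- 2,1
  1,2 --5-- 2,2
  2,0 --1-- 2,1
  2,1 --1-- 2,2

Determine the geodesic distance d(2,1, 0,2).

Shortest path: 2,1 → 2,2 → 1,2 → 0,2, total weight = 9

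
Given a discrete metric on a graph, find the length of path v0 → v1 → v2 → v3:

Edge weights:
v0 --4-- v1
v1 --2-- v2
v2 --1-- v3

Arc length = 4 + 2 + 1 = 7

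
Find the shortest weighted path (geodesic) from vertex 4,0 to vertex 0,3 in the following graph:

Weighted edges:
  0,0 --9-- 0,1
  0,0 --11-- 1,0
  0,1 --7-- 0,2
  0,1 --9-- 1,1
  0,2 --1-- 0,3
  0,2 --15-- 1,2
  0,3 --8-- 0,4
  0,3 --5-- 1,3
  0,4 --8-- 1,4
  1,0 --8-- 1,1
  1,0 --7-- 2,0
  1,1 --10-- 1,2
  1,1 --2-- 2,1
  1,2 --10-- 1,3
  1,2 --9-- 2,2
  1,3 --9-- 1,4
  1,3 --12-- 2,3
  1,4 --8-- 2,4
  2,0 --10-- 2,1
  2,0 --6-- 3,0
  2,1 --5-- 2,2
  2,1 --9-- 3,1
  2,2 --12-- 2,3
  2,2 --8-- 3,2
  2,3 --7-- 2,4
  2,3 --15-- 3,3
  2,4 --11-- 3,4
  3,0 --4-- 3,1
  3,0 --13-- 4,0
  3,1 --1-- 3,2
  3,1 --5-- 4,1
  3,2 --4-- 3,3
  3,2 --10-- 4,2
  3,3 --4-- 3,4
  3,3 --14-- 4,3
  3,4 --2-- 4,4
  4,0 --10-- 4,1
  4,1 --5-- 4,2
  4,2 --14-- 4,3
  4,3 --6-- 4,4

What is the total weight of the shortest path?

Shortest path: 4,0 → 4,1 → 3,1 → 2,1 → 1,1 → 0,1 → 0,2 → 0,3, total weight = 43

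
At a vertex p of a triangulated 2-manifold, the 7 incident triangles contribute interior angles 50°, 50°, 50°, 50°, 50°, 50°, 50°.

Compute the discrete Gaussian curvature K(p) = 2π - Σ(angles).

Sum of angles = 350°. K = 360° - 350° = 10° = π/18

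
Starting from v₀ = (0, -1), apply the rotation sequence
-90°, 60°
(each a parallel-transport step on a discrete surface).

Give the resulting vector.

Total rotation: (-90°) + 60° = -30°. Final vector: (-0.5000, -0.8660)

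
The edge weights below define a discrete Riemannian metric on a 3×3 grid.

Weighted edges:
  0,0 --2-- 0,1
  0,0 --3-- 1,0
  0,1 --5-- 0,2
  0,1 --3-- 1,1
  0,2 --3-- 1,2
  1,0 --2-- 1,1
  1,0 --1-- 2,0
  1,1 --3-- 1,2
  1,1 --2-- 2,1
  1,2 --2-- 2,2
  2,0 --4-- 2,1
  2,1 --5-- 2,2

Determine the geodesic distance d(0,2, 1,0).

Shortest path: 0,2 → 1,2 → 1,1 → 1,0, total weight = 8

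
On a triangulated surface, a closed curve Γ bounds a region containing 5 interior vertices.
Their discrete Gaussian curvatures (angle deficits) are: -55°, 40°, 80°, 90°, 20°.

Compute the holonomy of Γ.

Holonomy = total enclosed curvature = (-55°) + 40° + 80° + 90° + 20° = 175°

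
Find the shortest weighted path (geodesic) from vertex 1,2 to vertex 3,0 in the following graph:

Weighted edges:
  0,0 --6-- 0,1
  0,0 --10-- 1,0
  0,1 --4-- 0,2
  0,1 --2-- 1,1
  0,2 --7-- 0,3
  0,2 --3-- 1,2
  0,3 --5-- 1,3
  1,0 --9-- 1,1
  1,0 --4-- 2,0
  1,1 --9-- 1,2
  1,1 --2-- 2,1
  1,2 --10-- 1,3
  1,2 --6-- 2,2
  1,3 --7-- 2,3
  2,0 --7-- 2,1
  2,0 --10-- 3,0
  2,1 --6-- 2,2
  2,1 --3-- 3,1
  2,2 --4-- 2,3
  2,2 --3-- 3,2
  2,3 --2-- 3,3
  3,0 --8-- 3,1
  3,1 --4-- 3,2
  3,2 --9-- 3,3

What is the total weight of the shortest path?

Shortest path: 1,2 → 2,2 → 3,2 → 3,1 → 3,0, total weight = 21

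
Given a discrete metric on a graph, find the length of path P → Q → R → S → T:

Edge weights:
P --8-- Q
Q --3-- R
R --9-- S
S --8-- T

Arc length = 8 + 3 + 9 + 8 = 28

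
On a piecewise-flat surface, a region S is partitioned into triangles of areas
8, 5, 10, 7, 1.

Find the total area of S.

8 + 5 + 10 + 7 + 1 = 31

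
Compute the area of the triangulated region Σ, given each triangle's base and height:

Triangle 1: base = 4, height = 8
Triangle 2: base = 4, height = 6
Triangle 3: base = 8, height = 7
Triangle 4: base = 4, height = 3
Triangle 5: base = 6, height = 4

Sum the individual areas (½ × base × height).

(1/2)×4×8 + (1/2)×4×6 + (1/2)×8×7 + (1/2)×4×3 + (1/2)×6×4 = 74.0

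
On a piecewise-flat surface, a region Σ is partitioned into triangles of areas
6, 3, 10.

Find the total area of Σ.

6 + 3 + 10 = 19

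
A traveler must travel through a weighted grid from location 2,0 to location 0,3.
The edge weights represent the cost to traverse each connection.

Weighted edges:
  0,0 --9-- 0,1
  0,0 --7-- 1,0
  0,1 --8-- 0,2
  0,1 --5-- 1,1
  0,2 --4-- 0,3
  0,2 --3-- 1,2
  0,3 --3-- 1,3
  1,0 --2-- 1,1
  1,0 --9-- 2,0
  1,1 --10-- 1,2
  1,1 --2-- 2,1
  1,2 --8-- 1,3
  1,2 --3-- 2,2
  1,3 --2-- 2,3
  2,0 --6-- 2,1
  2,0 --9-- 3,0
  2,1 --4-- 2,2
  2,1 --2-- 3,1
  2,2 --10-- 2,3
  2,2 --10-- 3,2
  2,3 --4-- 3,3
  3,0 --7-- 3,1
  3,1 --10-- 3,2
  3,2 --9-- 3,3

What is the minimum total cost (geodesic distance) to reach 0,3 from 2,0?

Shortest path: 2,0 → 2,1 → 2,2 → 1,2 → 0,2 → 0,3, total weight = 20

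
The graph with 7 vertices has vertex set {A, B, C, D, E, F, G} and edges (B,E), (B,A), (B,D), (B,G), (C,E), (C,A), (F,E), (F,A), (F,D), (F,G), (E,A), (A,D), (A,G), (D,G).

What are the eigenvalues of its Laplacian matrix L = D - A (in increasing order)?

Degrees: deg(A) = 6, deg(B) = 4, deg(C) = 2, deg(D) = 4, deg(E) = 4, deg(F) = 4, deg(G) = 4.
L = D − A with rows/columns ordered (A, B, C, D, E, F, G):
  [ 6, -1, -1, -1, -1, -1, -1]
  [-1,  4,  0, -1, -1,  0, -1]
  [-1,  0,  2,  0, -1,  0,  0]
  [-1, -1,  0,  4,  0, -1, -1]
  [-1, -1, -1,  0,  4, -1,  0]
  [-1,  0,  0, -1, -1,  4, -1]
  [-1, -1,  0, -1,  0, -1,  4]
Characteristic polynomial: det(λI − L) = λ(λ² − 8λ + 11)(λ − 4)²(λ − 5)(λ − 7).
Roots: λ = 0; (λ² − 8λ + 11) = 0 ⇒ λ = 4 ± √5 ≈ 1.7639, 6.2361; (λ − 4) = 0 ⇒ λ = 4 (multiplicity 2); (λ − 5) = 0 ⇒ λ = 5; (λ − 7) = 0 ⇒ λ = 7.
(Check: the roots sum (with multiplicity) to 28, matching trace L = Σdeg = 2·14 = 28.)
Laplacian eigenvalues (increasing order): [0.0, 1.7639, 4.0, 4.0, 5.0, 6.2361, 7.0]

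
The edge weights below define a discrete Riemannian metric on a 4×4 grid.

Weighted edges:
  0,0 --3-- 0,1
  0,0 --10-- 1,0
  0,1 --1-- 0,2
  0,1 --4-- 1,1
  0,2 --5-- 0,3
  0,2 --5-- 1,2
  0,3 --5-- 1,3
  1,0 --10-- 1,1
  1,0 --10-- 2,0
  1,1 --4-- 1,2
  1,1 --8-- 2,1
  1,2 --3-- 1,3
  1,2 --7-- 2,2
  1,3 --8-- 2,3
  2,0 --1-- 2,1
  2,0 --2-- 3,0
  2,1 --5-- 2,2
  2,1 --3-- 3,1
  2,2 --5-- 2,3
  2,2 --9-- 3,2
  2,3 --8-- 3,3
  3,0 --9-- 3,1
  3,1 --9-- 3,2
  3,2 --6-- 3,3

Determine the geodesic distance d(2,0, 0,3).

Shortest path: 2,0 → 2,1 → 1,1 → 0,1 → 0,2 → 0,3, total weight = 19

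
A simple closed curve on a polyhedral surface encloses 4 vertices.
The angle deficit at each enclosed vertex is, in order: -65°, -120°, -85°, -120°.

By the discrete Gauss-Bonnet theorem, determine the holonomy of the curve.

Holonomy = total enclosed curvature = (-65°) + (-120°) + (-85°) + (-120°) = -390°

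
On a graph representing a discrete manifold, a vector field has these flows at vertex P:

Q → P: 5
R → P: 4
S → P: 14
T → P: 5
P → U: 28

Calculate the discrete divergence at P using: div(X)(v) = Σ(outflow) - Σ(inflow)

Divergence = sum of outgoing flows = (-5) + (-4) + (-14) + (-5) + 28 = 0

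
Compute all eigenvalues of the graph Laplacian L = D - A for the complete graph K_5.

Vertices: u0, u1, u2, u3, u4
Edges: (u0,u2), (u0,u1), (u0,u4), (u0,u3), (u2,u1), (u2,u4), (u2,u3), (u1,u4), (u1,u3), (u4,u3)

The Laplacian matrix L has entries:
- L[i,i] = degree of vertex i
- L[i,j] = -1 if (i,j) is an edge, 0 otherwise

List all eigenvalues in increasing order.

For the complete graph K_n, L = nI − J (J = all-ones matrix). J has eigenvalues n (once, eigenvector 𝟙) and 0 (multiplicity n−1), so L has eigenvalues 0 (once) and n (multiplicity n−1). Here n = 5: eigenvalue 0 once and 5 with multiplicity 4.
Laplacian eigenvalues (increasing order): [0.0, 5.0, 5.0, 5.0, 5.0]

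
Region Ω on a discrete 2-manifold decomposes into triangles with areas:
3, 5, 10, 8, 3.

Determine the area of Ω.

3 + 5 + 10 + 8 + 3 = 29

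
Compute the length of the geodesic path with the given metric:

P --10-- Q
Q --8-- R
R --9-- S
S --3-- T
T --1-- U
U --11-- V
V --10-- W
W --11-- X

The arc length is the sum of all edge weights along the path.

Arc length = 10 + 8 + 9 + 3 + 1 + 11 + 10 + 11 = 63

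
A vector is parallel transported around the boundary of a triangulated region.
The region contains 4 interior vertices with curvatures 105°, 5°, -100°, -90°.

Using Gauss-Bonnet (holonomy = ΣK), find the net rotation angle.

Holonomy = total enclosed curvature = 105° + 5° + (-100°) + (-90°) = -80°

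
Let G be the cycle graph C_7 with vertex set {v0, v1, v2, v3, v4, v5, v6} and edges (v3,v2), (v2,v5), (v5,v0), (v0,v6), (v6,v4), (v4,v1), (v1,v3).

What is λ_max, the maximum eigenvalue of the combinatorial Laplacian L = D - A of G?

The cycle graph C_n has Laplacian eigenvalues λ_k = 2 − 2cos(2πk/n), k = 0, 1, …, n−1. Here n = 7:
k=0: 2 − 2cos(0) = 0.0; k=1: 2 − 2cos(2π/7) = 0.753; k=2: 2 − 2cos(4π/7) = 2.445; k=3: 2 − 2cos(6π/7) = 3.8019; k=4: 2 − 2cos(8π/7) = 3.8019; k=5: 2 − 2cos(10π/7) = 2.445; k=6: 2 − 2cos(12π/7) = 0.753.
Laplacian eigenvalues: [0.0, 0.753, 0.753, 2.445, 2.445, 3.8019, 3.8019]. Largest eigenvalue (spectral radius) = 3.8019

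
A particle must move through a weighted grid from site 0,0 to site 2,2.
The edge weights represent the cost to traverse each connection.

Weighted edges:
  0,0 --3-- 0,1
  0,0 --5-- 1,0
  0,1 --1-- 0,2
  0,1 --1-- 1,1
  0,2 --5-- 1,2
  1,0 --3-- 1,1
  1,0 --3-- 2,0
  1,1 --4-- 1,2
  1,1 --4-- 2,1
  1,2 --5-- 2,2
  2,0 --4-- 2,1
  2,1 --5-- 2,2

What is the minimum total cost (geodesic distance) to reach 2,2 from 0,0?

Shortest path: 0,0 → 0,1 → 1,1 → 1,2 → 2,2, total weight = 13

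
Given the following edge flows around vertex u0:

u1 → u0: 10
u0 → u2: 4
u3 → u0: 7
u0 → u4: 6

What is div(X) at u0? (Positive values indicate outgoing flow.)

Divergence = sum of outgoing flows = (-10) + 4 + (-7) + 6 = -7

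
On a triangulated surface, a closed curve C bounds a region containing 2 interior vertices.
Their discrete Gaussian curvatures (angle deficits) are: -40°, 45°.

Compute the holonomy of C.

Holonomy = total enclosed curvature = (-40°) + 45° = 5°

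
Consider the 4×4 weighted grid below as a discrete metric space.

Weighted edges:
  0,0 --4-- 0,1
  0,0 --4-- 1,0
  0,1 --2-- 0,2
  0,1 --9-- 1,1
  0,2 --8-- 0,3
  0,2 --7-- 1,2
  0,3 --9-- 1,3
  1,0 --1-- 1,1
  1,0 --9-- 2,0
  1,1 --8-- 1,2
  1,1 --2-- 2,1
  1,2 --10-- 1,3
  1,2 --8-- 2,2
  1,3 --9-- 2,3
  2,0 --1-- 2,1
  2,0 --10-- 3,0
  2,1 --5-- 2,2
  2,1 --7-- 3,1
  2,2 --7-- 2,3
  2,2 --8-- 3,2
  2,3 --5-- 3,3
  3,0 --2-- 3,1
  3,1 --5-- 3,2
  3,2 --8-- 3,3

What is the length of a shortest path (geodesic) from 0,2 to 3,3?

Shortest path: 0,2 → 1,2 → 2,2 → 2,3 → 3,3, total weight = 27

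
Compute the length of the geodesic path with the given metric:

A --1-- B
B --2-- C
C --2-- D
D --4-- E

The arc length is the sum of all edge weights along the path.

Arc length = 1 + 2 + 2 + 4 = 9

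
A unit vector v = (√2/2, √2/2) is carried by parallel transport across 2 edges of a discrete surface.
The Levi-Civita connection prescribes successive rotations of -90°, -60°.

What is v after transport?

Total rotation: (-90°) + (-60°) = -150°. Final vector: (-0.2588, -0.9659)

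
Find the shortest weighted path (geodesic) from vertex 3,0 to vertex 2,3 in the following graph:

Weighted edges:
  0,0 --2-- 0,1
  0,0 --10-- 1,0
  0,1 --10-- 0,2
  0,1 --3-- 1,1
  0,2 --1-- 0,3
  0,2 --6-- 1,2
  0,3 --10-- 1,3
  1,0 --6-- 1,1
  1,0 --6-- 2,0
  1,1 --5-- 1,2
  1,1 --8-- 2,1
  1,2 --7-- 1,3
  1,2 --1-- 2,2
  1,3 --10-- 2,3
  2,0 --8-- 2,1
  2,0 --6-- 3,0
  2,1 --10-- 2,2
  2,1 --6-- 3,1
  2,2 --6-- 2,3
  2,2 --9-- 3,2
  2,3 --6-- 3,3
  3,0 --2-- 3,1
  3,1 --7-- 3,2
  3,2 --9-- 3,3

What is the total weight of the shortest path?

Shortest path: 3,0 → 3,1 → 2,1 → 2,2 → 2,3, total weight = 24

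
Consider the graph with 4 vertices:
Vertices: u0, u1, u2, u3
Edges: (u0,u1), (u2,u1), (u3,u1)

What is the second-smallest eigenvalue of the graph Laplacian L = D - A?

Degrees: deg(u0) = 1, deg(u1) = 3, deg(u2) = 1, deg(u3) = 1.
L = D − A with rows/columns ordered (u0, u1, u2, u3):
  [ 1, -1,  0,  0]
  [-1,  3, -1, -1]
  [ 0, -1,  1,  0]
  [ 0, -1,  0,  1]
Characteristic polynomial: det(λI − L) = λ(λ − 1)²(λ − 4).
Roots: λ = 0; (λ − 1) = 0 ⇒ λ = 1 (multiplicity 2); (λ − 4) = 0 ⇒ λ = 4.
(Check: the roots sum (with multiplicity) to 6, matching trace L = Σdeg = 2·3 = 6.)
Laplacian eigenvalues: [0.0, 1.0, 1.0, 4.0]. Algebraic connectivity (smallest non-zero eigenvalue) = 1.0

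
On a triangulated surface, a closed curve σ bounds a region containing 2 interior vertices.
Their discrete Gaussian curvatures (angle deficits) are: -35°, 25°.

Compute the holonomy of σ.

Holonomy = total enclosed curvature = (-35°) + 25° = -10°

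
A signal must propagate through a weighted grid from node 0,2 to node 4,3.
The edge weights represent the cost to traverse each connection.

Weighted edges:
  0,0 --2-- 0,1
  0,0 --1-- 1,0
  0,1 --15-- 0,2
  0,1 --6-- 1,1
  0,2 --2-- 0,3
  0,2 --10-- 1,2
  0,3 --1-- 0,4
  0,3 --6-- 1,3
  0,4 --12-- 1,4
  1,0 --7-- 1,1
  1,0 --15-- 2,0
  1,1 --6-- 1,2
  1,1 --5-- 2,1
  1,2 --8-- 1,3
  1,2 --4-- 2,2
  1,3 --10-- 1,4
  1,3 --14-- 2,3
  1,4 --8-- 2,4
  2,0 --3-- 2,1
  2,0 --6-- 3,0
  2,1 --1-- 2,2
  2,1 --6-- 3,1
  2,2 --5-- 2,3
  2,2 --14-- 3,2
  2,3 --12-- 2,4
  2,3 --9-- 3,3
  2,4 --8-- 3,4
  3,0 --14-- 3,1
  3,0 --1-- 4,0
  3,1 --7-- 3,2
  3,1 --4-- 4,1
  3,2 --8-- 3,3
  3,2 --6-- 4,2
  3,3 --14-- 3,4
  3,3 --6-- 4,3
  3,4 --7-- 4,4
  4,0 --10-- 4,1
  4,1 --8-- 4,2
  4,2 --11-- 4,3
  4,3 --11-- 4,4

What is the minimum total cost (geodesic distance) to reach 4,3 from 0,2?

Shortest path: 0,2 → 1,2 → 2,2 → 2,3 → 3,3 → 4,3, total weight = 34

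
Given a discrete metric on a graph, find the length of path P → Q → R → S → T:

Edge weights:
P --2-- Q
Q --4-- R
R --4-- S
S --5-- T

Arc length = 2 + 4 + 4 + 5 = 15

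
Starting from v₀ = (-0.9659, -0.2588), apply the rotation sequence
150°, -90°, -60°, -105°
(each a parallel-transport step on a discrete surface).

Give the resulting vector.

Total rotation: 150° + (-90°) + (-60°) + (-105°) = -105°. Final vector: (0, 1)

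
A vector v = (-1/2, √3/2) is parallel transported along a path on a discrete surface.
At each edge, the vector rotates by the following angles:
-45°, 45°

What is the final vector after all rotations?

Total rotation: (-45°) + 45° = 0°. Final vector: (-0.5000, 0.8660)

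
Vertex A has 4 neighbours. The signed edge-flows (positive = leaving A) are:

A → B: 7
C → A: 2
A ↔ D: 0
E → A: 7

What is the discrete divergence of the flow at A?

Divergence = sum of outgoing flows = 7 + (-2) + 0 + (-7) = -2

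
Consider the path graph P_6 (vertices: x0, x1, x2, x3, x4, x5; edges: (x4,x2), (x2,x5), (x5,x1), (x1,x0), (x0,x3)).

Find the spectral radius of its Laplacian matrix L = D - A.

The path graph P_n has Laplacian eigenvalues λ_k = 2 − 2cos(kπ/n), k = 0, 1, …, n−1. Here n = 6:
k=0: 2 − 2cos(0) = 0.0; k=1: 2 − 2cos(π/6) = 0.2679; k=2: 2 − 2cos(π/3) = 1.0; k=3: 2 − 2cos(π/2) = 2.0; k=4: 2 − 2cos(2π/3) = 3.0; k=5: 2 − 2cos(5π/6) = 3.7321.
Laplacian eigenvalues: [0.0, 0.2679, 1.0, 2.0, 3.0, 3.7321]. Largest eigenvalue (spectral radius) = 3.7321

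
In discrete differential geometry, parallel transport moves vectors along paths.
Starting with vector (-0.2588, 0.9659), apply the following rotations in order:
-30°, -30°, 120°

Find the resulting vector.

Total rotation: (-30°) + (-30°) + 120° = 60°. Final vector: (-0.9659, 0.2588)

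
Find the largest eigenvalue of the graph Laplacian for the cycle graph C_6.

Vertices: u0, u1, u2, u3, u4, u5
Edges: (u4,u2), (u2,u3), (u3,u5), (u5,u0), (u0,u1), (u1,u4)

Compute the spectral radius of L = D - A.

The cycle graph C_n has Laplacian eigenvalues λ_k = 2 − 2cos(2πk/n), k = 0, 1, …, n−1. Here n = 6:
k=0: 2 − 2cos(0) = 0.0; k=1: 2 − 2cos(π/3) = 1.0; k=2: 2 − 2cos(2π/3) = 3.0; k=3: 2 − 2cos(π) = 4.0; k=4: 2 − 2cos(4π/3) = 3.0; k=5: 2 − 2cos(5π/3) = 1.0.
Laplacian eigenvalues: [0.0, 1.0, 1.0, 3.0, 3.0, 4.0]. Largest eigenvalue (spectral radius) = 4.0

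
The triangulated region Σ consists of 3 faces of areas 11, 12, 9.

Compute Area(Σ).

11 + 12 + 9 = 32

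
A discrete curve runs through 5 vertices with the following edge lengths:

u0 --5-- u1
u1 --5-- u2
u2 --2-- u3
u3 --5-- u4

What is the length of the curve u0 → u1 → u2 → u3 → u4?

Arc length = 5 + 5 + 2 + 5 = 17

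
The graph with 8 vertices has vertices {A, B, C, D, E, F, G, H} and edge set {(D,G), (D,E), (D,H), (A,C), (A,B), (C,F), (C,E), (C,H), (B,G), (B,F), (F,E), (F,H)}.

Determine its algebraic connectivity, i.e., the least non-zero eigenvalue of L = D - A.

Degrees: deg(A) = 2, deg(B) = 3, deg(C) = 4, deg(D) = 3, deg(E) = 3, deg(F) = 4, deg(G) = 2, deg(H) = 3.
L = D − A with rows/columns ordered (A, B, C, D, E, F, G, H):
  [ 2, -1, -1,  0,  0,  0,  0,  0]
  [-1,  3,  0,  0,  0, -1, -1,  0]
  [-1,  0,  4,  0, -1, -1,  0, -1]
  [ 0,  0,  0,  3, -1,  0, -1, -1]
  [ 0,  0, -1, -1,  3, -1,  0,  0]
  [ 0, -1, -1,  0, -1,  4,  0, -1]
  [ 0, -1,  0, -1,  0,  0,  2,  0]
  [ 0,  0, -1, -1,  0, -1,  0,  3]
Characteristic polynomial: det(λI − L) = λ(λ² − 7λ + 8)²(λ − 3)²(λ − 4).
Roots: λ = 0; (λ² − 7λ + 8) = 0 ⇒ λ = (7 ± √17)/2 ≈ 1.4384, 5.5616 (multiplicity 2); (λ − 3) = 0 ⇒ λ = 3 (multiplicity 2); (λ − 4) = 0 ⇒ λ = 4.
(Check: the roots sum (with multiplicity) to 24, matching trace L = Σdeg = 2·12 = 24.)
Laplacian eigenvalues: [0.0, 1.4384, 1.4384, 3.0, 3.0, 4.0, 5.5616, 5.5616]. Algebraic connectivity (smallest non-zero eigenvalue) = 1.4384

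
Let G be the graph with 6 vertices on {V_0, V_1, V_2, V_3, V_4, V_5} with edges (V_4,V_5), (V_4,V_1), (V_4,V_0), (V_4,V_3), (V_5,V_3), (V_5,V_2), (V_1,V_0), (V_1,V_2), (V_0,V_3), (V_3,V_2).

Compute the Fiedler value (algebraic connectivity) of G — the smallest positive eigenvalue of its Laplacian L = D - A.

Degrees: deg(V_0) = 3, deg(V_1) = 3, deg(V_2) = 3, deg(V_3) = 4, deg(V_4) = 4, deg(V_5) = 3.
L = D − A with rows/columns ordered (V_0, V_1, V_2, V_3, V_4, V_5):
  [ 3, -1,  0, -1, -1,  0]
  [-1,  3, -1,  0, -1,  0]
  [ 0, -1,  3, -1,  0, -1]
  [-1,  0, -1,  4, -1, -1]
  [-1, -1,  0, -1,  4, -1]
  [ 0,  0, -1, -1, -1,  3]
Characteristic polynomial: det(λI − L) = λ(λ² − 8λ + 13)(λ − 3)(λ − 4)(λ − 5).
Roots: λ = 0; (λ² − 8λ + 13) = 0 ⇒ λ = 4 ± √3 ≈ 2.2679, 5.7321; (λ − 3) = 0 ⇒ λ = 3; (λ − 4) = 0 ⇒ λ = 4; (λ − 5) = 0 ⇒ λ = 5.
(Check: the roots sum (with multiplicity) to 20, matching trace L = Σdeg = 2·10 = 20.)
Laplacian eigenvalues: [0.0, 2.2679, 3.0, 4.0, 5.0, 5.7321]. Algebraic connectivity (smallest non-zero eigenvalue) = 2.2679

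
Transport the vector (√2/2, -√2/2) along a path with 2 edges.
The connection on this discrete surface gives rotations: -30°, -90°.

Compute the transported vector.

Total rotation: (-30°) + (-90°) = -120°. Final vector: (-0.9659, -0.2588)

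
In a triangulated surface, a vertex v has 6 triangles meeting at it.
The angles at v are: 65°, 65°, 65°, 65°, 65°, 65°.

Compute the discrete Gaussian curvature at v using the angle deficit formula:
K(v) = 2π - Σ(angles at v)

Sum of angles = 390°. K = 360° - 390° = -30° = -π/6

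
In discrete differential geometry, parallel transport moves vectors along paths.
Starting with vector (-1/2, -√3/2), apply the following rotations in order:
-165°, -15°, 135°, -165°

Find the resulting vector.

Total rotation: (-165°) + (-15°) + 135° + (-165°) = -210° ≡ 150° (mod 360°). Final vector: (0.8660, 0.5000)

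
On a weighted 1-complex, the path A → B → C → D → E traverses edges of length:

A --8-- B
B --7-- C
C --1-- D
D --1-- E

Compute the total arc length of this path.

Arc length = 8 + 7 + 1 + 1 = 17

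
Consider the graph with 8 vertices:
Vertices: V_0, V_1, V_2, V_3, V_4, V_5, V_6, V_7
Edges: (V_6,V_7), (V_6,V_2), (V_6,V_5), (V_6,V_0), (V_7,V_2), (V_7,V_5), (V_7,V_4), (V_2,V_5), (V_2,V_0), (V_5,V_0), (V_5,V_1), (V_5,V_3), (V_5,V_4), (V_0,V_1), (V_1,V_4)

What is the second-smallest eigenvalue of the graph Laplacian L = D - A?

Degrees: deg(V_0) = 4, deg(V_1) = 3, deg(V_2) = 4, deg(V_3) = 1, deg(V_4) = 3, deg(V_5) = 7, deg(V_6) = 4, deg(V_7) = 4.
L = D − A with rows/columns ordered (V_0, V_1, V_2, V_3, V_4, V_5, V_6, V_7):
  [ 4, -1, -1,  0,  0, -1, -1,  0]
  [-1,  3,  0,  0, -1, -1,  0,  0]
  [-1,  0,  4,  0,  0, -1, -1, -1]
  [ 0,  0,  0,  1,  0, -1,  0,  0]
  [ 0, -1,  0,  0,  3, -1,  0, -1]
  [-1, -1, -1, -1, -1,  7, -1, -1]
  [-1,  0, -1,  0,  0, -1,  4, -1]
  [ 0,  0, -1,  0, -1, -1, -1,  4]
Characteristic polynomial: det(λI − L) = λ(λ − 1)(λ² − 8λ + 13)(λ − 3)(λ − 5)²(λ − 8).
Roots: λ = 0; (λ − 1) = 0 ⇒ λ = 1; (λ² − 8λ + 13) = 0 ⇒ λ = 4 ± √3 ≈ 2.2679, 5.7321; (λ − 3) = 0 ⇒ λ = 3; (λ − 5) = 0 ⇒ λ = 5 (multiplicity 2); (λ − 8) = 0 ⇒ λ = 8.
(Check: the roots sum (with multiplicity) to 30, matching trace L = Σdeg = 2·15 = 30.)
Laplacian eigenvalues: [0.0, 1.0, 2.2679, 3.0, 5.0, 5.0, 5.7321, 8.0]. Algebraic connectivity (smallest non-zero eigenvalue) = 1.0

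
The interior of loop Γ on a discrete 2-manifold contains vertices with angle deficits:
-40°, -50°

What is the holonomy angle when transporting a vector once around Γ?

Holonomy = total enclosed curvature = (-40°) + (-50°) = -90°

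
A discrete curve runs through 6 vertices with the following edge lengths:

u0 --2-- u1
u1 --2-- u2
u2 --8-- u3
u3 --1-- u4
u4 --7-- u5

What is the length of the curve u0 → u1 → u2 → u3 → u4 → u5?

Arc length = 2 + 2 + 8 + 1 + 7 = 20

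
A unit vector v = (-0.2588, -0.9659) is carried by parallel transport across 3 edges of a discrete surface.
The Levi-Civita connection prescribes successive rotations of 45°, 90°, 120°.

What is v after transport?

Total rotation: 45° + 90° + 120° = 255° ≡ -105° (mod 360°). Final vector: (-0.8660, 0.5000)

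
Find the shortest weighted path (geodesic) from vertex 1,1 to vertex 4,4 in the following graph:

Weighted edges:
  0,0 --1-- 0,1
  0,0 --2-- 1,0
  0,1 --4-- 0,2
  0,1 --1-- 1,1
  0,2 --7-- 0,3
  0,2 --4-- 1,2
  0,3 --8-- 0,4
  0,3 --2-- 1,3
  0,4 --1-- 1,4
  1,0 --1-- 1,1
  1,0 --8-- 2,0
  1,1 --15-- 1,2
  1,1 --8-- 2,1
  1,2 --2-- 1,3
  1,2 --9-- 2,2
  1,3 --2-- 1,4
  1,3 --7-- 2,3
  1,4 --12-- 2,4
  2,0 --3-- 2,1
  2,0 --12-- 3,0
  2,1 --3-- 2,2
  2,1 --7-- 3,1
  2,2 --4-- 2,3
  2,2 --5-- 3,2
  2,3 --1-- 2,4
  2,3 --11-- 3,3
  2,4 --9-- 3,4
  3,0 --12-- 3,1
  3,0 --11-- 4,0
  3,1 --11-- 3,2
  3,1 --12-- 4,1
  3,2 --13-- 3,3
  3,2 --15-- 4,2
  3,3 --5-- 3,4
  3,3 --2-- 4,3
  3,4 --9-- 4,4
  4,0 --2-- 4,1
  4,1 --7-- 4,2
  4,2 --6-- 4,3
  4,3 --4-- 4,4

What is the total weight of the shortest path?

Shortest path: 1,1 → 2,1 → 2,2 → 2,3 → 3,3 → 4,3 → 4,4, total weight = 32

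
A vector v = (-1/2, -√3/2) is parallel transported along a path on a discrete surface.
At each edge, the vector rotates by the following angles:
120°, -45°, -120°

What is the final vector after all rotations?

Total rotation: 120° + (-45°) + (-120°) = -45°. Final vector: (-0.9659, -0.2588)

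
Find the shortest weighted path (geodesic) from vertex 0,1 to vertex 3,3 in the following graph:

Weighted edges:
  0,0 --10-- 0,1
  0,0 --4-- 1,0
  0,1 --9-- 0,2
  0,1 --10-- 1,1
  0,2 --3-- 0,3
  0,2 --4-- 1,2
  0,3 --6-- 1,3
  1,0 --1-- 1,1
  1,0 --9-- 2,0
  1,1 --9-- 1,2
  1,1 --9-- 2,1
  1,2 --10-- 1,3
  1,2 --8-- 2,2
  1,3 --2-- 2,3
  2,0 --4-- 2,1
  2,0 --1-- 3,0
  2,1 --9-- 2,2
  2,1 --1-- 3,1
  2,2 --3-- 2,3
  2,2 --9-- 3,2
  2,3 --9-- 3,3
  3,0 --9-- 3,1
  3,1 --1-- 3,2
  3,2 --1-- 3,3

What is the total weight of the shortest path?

Shortest path: 0,1 → 1,1 → 2,1 → 3,1 → 3,2 → 3,3, total weight = 22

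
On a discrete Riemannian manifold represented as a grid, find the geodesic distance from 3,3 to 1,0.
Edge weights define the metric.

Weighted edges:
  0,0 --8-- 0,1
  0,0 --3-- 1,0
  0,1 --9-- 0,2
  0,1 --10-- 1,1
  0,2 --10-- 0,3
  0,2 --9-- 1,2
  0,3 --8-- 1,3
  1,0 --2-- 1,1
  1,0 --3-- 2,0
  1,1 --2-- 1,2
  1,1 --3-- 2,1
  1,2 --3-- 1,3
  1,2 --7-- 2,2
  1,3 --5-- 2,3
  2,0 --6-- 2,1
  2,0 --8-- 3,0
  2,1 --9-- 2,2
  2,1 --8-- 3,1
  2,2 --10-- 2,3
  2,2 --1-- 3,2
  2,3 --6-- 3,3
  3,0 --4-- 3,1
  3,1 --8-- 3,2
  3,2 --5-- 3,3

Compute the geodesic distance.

Shortest path: 3,3 → 3,2 → 2,2 → 1,2 → 1,1 → 1,0, total weight = 17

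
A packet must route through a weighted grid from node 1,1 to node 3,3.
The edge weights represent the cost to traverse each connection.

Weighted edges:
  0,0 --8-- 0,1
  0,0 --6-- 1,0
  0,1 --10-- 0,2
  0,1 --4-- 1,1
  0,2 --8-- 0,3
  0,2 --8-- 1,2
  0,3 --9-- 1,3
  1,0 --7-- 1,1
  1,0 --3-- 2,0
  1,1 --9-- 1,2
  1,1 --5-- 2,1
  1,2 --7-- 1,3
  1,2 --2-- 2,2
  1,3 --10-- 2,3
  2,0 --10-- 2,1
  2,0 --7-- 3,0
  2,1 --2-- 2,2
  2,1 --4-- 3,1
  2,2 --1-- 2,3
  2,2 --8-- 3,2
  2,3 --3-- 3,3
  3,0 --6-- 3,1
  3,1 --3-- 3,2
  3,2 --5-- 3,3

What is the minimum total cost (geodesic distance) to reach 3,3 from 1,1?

Shortest path: 1,1 → 2,1 → 2,2 → 2,3 → 3,3, total weight = 11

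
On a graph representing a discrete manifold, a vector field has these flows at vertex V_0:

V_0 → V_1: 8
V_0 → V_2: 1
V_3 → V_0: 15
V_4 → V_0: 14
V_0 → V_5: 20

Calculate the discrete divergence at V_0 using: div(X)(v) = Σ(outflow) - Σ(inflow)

Divergence = sum of outgoing flows = 8 + 1 + (-15) + (-14) + 20 = 0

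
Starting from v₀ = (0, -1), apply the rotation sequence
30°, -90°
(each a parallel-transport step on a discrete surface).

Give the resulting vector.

Total rotation: 30° + (-90°) = -60°. Final vector: (-0.8660, -0.5000)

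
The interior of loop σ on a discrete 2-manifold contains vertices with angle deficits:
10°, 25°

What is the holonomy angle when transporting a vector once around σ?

Holonomy = total enclosed curvature = 10° + 25° = 35°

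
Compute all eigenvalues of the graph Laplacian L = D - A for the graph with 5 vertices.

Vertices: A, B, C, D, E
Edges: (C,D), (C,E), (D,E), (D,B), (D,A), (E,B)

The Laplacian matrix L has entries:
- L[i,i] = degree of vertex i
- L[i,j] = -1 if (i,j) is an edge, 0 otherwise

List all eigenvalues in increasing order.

Degrees: deg(A) = 1, deg(B) = 2, deg(C) = 2, deg(D) = 4, deg(E) = 3.
L = D − A with rows/columns ordered (A, B, C, D, E):
  [ 1,  0,  0, -1,  0]
  [ 0,  2,  0, -1, -1]
  [ 0,  0,  2, -1, -1]
  [-1, -1, -1,  4, -1]
  [ 0, -1, -1, -1,  3]
Characteristic polynomial: det(λI − L) = λ(λ − 1)(λ − 2)(λ − 4)(λ − 5).
Roots: λ = 0; (λ − 1) = 0 ⇒ λ = 1; (λ − 2) = 0 ⇒ λ = 2; (λ − 4) = 0 ⇒ λ = 4; (λ − 5) = 0 ⇒ λ = 5.
(Check: the roots sum (with multiplicity) to 12, matching trace L = Σdeg = 2·6 = 12.)
Laplacian eigenvalues (increasing order): [0.0, 1.0, 2.0, 4.0, 5.0]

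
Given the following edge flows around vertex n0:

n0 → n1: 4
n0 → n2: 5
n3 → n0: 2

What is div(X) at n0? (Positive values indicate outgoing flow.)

Divergence = sum of outgoing flows = 4 + 5 + (-2) = 7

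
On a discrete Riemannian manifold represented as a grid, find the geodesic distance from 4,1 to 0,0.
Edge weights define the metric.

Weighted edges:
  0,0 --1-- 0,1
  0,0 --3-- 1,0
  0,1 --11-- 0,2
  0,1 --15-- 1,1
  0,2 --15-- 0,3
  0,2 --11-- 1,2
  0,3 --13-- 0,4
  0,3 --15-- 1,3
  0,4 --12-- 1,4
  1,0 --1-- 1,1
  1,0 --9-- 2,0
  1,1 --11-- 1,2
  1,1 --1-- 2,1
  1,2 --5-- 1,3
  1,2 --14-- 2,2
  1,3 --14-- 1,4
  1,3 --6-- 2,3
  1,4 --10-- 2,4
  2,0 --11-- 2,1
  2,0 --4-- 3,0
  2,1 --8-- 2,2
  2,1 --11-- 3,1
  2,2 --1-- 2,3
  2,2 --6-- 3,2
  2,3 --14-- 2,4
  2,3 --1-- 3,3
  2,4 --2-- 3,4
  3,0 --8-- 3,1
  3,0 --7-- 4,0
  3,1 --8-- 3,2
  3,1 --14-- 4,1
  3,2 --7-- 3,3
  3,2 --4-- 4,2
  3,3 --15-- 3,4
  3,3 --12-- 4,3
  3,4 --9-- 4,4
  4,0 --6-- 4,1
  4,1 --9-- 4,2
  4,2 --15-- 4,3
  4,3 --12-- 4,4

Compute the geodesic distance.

Shortest path: 4,1 → 4,0 → 3,0 → 2,0 → 1,0 → 0,0, total weight = 29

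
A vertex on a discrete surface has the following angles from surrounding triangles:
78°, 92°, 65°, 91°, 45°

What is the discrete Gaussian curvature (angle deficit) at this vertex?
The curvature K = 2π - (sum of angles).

Sum of angles = 371°. K = 360° - 371° = -11° = -11π/180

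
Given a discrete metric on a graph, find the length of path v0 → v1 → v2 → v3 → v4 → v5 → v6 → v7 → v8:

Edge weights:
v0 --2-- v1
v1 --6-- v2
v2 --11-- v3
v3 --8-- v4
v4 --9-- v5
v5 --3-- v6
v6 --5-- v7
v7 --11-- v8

Arc length = 2 + 6 + 11 + 8 + 9 + 3 + 5 + 11 = 55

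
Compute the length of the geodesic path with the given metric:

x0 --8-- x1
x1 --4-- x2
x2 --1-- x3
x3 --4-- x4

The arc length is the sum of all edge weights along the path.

Arc length = 8 + 4 + 1 + 4 = 17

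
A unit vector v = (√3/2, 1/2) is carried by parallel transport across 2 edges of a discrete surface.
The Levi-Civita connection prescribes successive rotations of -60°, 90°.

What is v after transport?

Total rotation: (-60°) + 90° = 30°. Final vector: (0.5000, 0.8660)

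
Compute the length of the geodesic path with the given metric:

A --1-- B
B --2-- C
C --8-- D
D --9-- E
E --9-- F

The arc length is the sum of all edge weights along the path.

Arc length = 1 + 2 + 8 + 9 + 9 = 29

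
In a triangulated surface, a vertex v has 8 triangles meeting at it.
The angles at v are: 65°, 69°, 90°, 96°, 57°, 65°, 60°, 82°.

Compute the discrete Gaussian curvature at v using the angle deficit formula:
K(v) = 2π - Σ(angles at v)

Sum of angles = 584°. K = 360° - 584° = -224° = -56π/45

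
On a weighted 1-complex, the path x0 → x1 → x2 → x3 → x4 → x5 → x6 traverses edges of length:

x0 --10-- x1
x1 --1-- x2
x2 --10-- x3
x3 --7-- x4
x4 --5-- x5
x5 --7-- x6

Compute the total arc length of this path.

Arc length = 10 + 1 + 10 + 7 + 5 + 7 = 40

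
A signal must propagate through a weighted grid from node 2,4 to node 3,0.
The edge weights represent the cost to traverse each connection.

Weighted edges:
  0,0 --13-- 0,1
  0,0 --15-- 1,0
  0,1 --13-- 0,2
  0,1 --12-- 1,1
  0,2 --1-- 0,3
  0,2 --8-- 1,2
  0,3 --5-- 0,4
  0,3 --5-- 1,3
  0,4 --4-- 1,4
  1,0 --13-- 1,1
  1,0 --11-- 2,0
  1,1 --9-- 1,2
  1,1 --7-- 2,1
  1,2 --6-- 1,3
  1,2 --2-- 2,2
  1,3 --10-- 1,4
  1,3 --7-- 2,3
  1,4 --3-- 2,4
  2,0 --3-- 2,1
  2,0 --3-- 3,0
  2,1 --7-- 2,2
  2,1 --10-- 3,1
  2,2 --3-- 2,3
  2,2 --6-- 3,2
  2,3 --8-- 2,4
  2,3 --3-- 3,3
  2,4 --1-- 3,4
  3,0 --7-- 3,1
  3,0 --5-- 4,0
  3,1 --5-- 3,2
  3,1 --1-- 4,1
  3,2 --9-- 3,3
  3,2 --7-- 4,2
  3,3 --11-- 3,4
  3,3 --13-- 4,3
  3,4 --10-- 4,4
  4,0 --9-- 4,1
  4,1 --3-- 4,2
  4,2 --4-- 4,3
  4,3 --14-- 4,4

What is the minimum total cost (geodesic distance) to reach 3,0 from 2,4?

Shortest path: 2,4 → 2,3 → 2,2 → 2,1 → 2,0 → 3,0, total weight = 24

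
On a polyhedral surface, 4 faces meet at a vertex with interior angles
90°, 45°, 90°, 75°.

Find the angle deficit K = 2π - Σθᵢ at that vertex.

Sum of angles = 300°. K = 360° - 300° = 60° = π/3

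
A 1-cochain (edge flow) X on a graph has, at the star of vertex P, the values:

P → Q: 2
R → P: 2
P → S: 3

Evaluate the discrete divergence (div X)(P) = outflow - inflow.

Divergence = sum of outgoing flows = 2 + (-2) + 3 = 3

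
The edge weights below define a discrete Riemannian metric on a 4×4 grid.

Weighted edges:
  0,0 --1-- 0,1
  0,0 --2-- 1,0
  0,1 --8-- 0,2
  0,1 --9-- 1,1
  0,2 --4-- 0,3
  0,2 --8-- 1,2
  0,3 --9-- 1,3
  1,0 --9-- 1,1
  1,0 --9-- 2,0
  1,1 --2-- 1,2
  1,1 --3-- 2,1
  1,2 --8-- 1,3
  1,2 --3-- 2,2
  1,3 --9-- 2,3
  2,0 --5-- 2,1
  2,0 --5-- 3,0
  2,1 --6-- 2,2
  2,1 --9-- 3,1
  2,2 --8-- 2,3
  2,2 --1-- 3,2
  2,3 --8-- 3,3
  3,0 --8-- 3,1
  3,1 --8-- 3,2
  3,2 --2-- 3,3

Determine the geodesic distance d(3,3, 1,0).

Shortest path: 3,3 → 3,2 → 2,2 → 1,2 → 1,1 → 1,0, total weight = 17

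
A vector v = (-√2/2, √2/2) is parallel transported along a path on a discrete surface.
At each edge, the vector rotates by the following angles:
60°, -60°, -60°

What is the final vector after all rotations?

Total rotation: 60° + (-60°) + (-60°) = -60°. Final vector: (0.2588, 0.9659)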